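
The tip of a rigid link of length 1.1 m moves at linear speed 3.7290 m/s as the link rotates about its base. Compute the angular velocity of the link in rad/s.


omega = v / L = 3.7290 / 1.1 = 3.3900

3.3900 rad/s


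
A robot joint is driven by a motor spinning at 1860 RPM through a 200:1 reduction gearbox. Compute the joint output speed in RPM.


omega_joint = omega_motor / N = 1860 / 200 = 9.3000

9.3000 RPM


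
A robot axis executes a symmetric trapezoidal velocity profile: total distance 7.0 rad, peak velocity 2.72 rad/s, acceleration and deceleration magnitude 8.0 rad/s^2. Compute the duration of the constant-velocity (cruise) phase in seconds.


t_acc = v/a = 0.340000 s, d_acc = v^2/(2a) = 0.462400 rad each
d_cruise = 7.0 - 2*0.462400 = 6.075200 rad
t_cruise = d_cruise/v = 6.075200/2.72 = 2.2335

2.2335 s


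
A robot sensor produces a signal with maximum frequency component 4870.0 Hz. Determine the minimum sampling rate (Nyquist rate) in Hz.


f_s,min = 2*f_max = 2*4870.0 = 9740.0000

9740.0000 Hz


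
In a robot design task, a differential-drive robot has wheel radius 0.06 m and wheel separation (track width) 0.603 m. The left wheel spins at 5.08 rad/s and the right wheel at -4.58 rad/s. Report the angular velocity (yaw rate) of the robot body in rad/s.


omega = r*(wR - wL)/L = 0.06*(-4.58 - (5.08))/0.603 = -0.9612

-0.9612 rad/s


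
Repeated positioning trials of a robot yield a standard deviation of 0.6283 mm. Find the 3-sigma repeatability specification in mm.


repeatability = 3*sigma = 3*0.6283 = 1.8849

1.8849 mm


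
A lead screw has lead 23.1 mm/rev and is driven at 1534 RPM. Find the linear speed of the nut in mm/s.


v = lead * (RPM/60) = 23.1*1534/60 = 590.5900

590.5900 mm/s


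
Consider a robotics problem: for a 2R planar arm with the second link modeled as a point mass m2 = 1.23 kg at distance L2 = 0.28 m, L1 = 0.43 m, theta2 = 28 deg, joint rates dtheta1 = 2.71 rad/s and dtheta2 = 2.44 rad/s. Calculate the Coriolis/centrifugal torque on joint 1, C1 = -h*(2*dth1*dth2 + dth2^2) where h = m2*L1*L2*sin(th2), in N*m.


h = m2*L1*L2*sin(th2) = 1.23*0.43*0.28*sin(28 deg) = 0.069525
C1 = -h*(2*2.71*2.44 + 2.44^2) = -0.069525*19.1784 = -1.3334

-1.3334 N*m


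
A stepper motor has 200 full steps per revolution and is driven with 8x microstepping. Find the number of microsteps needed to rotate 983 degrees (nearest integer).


step_size = 360/(200*8) = 360/1600 = 0.225000 deg
n = 983/(360/1600) = 983*1600/360 = 4368.8889 -> 4369

4369 steps


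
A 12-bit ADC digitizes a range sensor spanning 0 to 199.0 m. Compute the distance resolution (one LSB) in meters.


res = range / 2^n = 199.0/2^12 = 199.0/4096 = 0.0486

0.0486 m


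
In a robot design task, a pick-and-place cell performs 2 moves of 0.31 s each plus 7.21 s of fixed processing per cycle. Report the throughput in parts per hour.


T_cycle = 2*0.31 + 7.21 = 7.8300 s
rate = 3600/T = 459.7701

459.7701 parts/hour


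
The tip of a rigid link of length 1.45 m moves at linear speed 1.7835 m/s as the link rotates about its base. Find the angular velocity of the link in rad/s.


omega = v / L = 1.7835 / 1.45 = 1.2300

1.2300 rad/s


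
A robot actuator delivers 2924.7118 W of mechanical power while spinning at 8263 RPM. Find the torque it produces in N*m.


omega = 8263 * 2*pi/60 = 865.299337 rad/s
tau = P / omega = 2924.7118 / 865.299337 = 3.3800

3.3800 N*m


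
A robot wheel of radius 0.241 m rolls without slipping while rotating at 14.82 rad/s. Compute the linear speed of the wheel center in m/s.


v = omega * r = 14.82 * 0.241 = 3.5716

3.5716 m/s


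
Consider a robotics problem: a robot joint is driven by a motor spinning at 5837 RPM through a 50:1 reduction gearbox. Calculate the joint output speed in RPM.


omega_joint = omega_motor / N = 5837 / 50 = 116.7400

116.7400 RPM


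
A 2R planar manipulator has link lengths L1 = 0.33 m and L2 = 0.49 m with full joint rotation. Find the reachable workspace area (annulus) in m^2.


r_max = L1 + L2 = 0.8200, r_min = |L1 - L2| = 0.1600
A = pi*(r_max^2 - r_min^2) = pi*(0.6724 - 0.0256) = 2.0320

2.0320 m^2


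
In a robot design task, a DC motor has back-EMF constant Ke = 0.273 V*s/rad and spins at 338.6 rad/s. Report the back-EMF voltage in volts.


V_emf = Ke * omega = 0.273*338.6 = 92.4378

92.4378 V


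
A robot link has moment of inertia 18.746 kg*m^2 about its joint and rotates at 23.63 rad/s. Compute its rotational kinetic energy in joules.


KE = (1/2)*I*omega^2 = 0.5*18.746*23.63^2 = 5233.6667

5233.6667 J


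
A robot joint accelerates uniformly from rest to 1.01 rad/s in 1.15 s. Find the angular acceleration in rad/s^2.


alpha = delta_omega / t = 1.01 / 1.15 = 0.8783

0.8783 rad/s^2


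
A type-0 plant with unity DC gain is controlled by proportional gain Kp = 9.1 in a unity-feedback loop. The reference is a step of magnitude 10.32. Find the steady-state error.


e_ss = R/(1 + Kp) = 10.32/(1 + 9.1) = 10.32/10.1000 = 1.0218

1.0218


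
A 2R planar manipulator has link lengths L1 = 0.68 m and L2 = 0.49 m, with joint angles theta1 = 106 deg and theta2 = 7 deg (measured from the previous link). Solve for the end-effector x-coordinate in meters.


x = L1*cos(th1) + L2*cos(th1+th2) = 0.68*cos(106 deg) + 0.49*cos(113 deg) = -0.3789

-0.3789 m


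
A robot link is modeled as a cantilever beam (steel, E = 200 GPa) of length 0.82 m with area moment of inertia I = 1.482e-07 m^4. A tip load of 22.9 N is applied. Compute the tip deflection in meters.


delta = F*L^3/(3*E*I) = 22.9*0.82^3/(3*2.000e+11*1.482e-07)
      = 12.6263272/88920 = 1.4200e-04

1.4200e-04 m


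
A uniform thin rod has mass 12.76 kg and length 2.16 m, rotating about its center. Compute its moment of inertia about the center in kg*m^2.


I = (1/12)*m*L^2 = (1/12)*12.76*2.16^2 = 4.9611

4.9611 kg*m^2


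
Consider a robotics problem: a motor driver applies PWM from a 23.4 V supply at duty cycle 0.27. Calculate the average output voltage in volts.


V_avg = V_supply * D = 23.4*0.27 = 6.3180

6.3180 V


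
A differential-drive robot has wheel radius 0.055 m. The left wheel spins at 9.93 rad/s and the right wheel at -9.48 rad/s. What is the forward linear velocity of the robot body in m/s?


v = r*(wR + wL)/2 = 0.055*(-9.48 + 9.93)/2 = 0.0124

0.0124 m/s


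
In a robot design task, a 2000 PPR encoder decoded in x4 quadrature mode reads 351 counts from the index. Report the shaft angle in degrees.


angle = counts * 360 / (PPR*4) = 351 * 360 / 8000 = 15.7950

15.7950 degrees


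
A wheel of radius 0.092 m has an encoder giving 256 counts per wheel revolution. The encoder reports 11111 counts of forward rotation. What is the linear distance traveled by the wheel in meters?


revs = 11111/256 = 43.402344
d = revs * 2*pi*r = 43.402344 * 2*pi*0.092 = 25.0889

25.0889 m


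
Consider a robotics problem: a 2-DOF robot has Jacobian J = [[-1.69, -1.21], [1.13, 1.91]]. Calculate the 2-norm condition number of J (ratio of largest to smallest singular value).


JJ^T eigenvalues: trace(JJ^T) = 9.2452, det(JJ^T) = det(J)^2 = 3.46183236
s_max^2 = (9.2452 + sqrt(71.62639360))/2 = 8.85421889
s_min^2 = (9.2452 - sqrt(71.62639360))/2 = 0.39098111
kappa = s_max/s_min = sqrt(8.85421889/0.39098111) = 4.7588

4.7588


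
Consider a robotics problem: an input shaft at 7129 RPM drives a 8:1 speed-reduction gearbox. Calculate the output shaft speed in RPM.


omega_out = omega_in / N = 7129 / 8 = 891.1250

891.1250 RPM


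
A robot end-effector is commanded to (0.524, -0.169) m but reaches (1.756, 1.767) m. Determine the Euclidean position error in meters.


dx = 1.756 - (0.524) = 1.2320, dy = 1.767 - (-0.169) = 1.9360
err = sqrt(1.517824 + 3.748096) = 2.2948

2.2948 m


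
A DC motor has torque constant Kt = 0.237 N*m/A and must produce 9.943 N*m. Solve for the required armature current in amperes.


I = tau / Kt = 9.943/0.237 = 41.9536

41.9536 A


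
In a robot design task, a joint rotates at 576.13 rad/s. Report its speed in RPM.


RPM = 576.13 * 60/(2*pi) = 5501.6362

5501.6362 RPM


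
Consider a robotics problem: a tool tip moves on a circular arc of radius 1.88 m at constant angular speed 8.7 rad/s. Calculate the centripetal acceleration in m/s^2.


a_c = omega^2 * r = 8.7^2 * 1.88 = 142.2972

142.2972 m/s^2


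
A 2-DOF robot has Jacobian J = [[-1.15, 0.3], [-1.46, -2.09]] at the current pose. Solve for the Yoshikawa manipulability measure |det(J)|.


det(J) = -1.15*-2.09 - (0.3)*(-1.46) = 2.8415
|det(J)| = 2.8415

2.8415


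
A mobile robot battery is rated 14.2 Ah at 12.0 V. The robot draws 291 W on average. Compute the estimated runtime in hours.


E = 14.2*12.0 = 170.4000 Wh
t = E/P = 170.4000/291 = 0.5856

0.5856 hours


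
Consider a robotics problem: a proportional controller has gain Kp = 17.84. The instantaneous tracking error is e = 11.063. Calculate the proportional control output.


u_P = Kp * e = 17.84 * 11.063 = 197.3639

197.3639


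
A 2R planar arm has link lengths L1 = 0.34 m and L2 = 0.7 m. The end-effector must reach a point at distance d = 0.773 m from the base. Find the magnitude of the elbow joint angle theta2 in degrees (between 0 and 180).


cos(th2) = (d^2 - L1^2 - L2^2)/(2*L1*L2) = (0.773^2 - 0.34^2 - 0.7^2)/(2*0.34*0.7) = -0.01695588
th2 = acos(-0.01695588) = 90.9715 deg

90.9715 degrees


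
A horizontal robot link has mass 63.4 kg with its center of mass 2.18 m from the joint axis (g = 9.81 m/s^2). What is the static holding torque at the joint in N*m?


tau = m*g*L = 63.4 * 9.81 * 2.18 = 1355.8597

1355.8597 N*m


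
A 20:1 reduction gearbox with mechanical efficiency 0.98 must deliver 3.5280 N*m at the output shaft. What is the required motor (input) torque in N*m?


tau_in = tau_out / (N * eta) = 3.5280 / (20 * 0.98) = 0.1800

0.1800 N*m


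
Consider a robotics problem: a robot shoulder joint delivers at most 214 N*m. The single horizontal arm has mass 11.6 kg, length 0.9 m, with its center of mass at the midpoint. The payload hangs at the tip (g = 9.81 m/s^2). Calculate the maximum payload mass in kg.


tau_arm = m_arm*g*(L/2) = 11.6*9.81*0.9/2 = 51.2082 N*m
tau_payload = tau_max - tau_arm = 214 - 51.2082 = 162.7918
m_payload = tau_payload / (g*L) = 162.7918 / (9.81*0.9) = 18.4383

18.4383 kg


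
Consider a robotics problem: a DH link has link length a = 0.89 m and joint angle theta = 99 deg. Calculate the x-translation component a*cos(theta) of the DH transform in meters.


a*cos(theta) = 0.89*cos(99 deg) = -0.1392

-0.1392 m


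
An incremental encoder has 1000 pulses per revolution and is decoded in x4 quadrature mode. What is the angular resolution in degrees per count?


resolution = 360 / (PPR * 4) = 360 / 4000 = 0.0900

0.0900 degrees


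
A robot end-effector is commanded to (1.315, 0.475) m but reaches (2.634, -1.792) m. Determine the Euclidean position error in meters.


dx = 2.634 - (1.315) = 1.3190, dy = -1.792 - (0.475) = -2.2670
err = sqrt(1.739761 + 5.139289) = 2.6228

2.6228 m


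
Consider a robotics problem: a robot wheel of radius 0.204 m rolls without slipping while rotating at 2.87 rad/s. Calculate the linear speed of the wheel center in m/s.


v = omega * r = 2.87 * 0.204 = 0.5855

0.5855 m/s


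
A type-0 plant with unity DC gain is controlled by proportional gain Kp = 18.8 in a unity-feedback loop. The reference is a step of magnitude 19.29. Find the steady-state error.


e_ss = R/(1 + Kp) = 19.29/(1 + 18.8) = 19.29/19.8000 = 0.9742

0.9742


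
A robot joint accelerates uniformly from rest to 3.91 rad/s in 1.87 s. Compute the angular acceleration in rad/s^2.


alpha = delta_omega / t = 3.91 / 1.87 = 2.0909

2.0909 rad/s^2


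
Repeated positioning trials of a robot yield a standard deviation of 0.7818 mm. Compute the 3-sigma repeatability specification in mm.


repeatability = 3*sigma = 3*0.7818 = 2.3454

2.3454 mm


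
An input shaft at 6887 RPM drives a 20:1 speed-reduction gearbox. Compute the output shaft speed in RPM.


omega_out = omega_in / N = 6887 / 20 = 344.3500

344.3500 RPM


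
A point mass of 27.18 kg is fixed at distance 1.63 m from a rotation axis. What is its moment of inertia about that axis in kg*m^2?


I = m*r^2 = 27.18*1.63^2 = 72.2145

72.2145 kg*m^2


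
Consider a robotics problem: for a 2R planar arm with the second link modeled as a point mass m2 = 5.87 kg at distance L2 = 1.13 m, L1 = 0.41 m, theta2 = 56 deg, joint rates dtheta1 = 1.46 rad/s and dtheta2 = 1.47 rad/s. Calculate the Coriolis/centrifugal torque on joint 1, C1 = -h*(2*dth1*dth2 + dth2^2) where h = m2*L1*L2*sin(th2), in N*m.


h = m2*L1*L2*sin(th2) = 5.87*0.41*1.13*sin(56 deg) = 2.254627
C1 = -h*(2*1.46*1.47 + 1.47^2) = -2.254627*6.4533 = -14.5498

-14.5498 N*m


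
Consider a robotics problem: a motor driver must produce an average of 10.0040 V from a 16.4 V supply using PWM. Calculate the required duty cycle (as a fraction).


D = V_avg/V_supply = 10.0040/16.4 = 0.6100

0.6100


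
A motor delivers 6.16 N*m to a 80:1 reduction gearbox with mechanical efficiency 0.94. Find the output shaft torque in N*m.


tau_out = tau_in * N * eta = 6.16 * 80 * 0.94 = 463.2320

463.2320 N*m


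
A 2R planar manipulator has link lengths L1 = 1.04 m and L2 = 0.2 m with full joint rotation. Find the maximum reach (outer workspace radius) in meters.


r_max = L1 + L2 = 1.04 + 0.2 = 1.2400

1.2400 m


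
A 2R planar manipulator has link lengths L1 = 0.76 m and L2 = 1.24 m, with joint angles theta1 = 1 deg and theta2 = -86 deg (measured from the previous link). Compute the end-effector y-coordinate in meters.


y = L1*sin(th1) + L2*sin(th1+th2) = 0.76*sin(1 deg) + 1.24*sin(-85 deg) = -1.2220

-1.2220 m


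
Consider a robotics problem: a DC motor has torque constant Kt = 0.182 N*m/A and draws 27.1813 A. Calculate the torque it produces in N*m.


tau = Kt * I = 0.182*27.1813 = 4.9470

4.9470 N*m


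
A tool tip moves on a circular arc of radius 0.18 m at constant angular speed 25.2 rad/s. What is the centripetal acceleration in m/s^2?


a_c = omega^2 * r = 25.2^2 * 0.18 = 114.3072

114.3072 m/s^2


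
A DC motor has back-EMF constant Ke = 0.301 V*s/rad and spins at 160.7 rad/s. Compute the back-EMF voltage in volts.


V_emf = Ke * omega = 0.301*160.7 = 48.3707

48.3707 V


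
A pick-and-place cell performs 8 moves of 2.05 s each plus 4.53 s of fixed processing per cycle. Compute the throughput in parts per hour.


T_cycle = 8*2.05 + 4.53 = 20.9300 s
rate = 3600/T = 172.0019

172.0019 parts/hour


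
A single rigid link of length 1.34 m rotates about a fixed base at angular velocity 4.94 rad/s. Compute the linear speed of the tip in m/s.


v = L*omega = 1.34 * 4.94 = 6.6196

6.6196 m/s


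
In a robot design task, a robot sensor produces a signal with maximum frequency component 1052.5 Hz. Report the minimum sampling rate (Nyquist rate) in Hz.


f_s,min = 2*f_max = 2*1052.5 = 2105.0000

2105.0000 Hz


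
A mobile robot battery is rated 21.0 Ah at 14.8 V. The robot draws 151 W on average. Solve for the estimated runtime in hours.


E = 21.0*14.8 = 310.8000 Wh
t = E/P = 310.8000/151 = 2.0583

2.0583 hours


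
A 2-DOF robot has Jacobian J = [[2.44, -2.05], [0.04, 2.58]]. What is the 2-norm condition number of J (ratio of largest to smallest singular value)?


JJ^T eigenvalues: trace(JJ^T) = 16.8141, det(JJ^T) = det(J)^2 = 40.66867984
s_max^2 = (16.8141 + sqrt(120.03923945))/2 = 13.88517102
s_min^2 = (16.8141 - sqrt(120.03923945))/2 = 2.92892898
kappa = s_max/s_min = sqrt(13.88517102/2.92892898) = 2.1773

2.1773


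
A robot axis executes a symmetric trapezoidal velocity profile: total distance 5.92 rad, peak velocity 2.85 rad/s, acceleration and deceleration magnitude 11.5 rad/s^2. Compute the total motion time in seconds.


t_acc = v/a = 2.85/11.5 = 0.247826 s
d_acc = v^2/(2a) = 0.353152 rad (each ramp)
d_cruise = 5.92 - 2*0.353152 = 5.213696 rad
t_cruise = 5.213696/2.85 = 1.829367 s
t_total = 2*0.247826 + 1.829367 = 2.3250

2.3250 s


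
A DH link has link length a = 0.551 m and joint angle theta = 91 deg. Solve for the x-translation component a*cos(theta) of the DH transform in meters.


a*cos(theta) = 0.551*cos(91 deg) = -0.0096

-0.0096 m


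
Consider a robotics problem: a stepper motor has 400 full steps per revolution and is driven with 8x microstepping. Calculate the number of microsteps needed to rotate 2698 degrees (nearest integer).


step_size = 360/(400*8) = 360/3200 = 0.112500 deg
n = 2698/(360/3200) = 2698*3200/360 = 23982.2222 -> 23982

23982 steps


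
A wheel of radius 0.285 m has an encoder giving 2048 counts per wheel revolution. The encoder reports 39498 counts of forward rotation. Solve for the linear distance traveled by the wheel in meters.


revs = 39498/2048 = 19.286133
d = revs * 2*pi*r = 19.286133 * 2*pi*0.285 = 34.5358

34.5358 m


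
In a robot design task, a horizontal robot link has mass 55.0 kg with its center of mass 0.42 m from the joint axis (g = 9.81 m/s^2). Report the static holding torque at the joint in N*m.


tau = m*g*L = 55.0 * 9.81 * 0.42 = 226.6110

226.6110 N*m


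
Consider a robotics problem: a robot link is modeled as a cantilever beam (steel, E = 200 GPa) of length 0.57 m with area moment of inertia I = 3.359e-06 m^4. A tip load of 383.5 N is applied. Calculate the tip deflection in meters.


delta = F*L^3/(3*E*I) = 383.5*0.57^3/(3*2.000e+11*3.359e-06)
      = 71.0215155/2015400 = 3.5239e-05

3.5239e-05 m


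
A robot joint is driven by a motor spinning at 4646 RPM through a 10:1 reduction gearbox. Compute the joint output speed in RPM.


omega_joint = omega_motor / N = 4646 / 10 = 464.6000

464.6000 RPM


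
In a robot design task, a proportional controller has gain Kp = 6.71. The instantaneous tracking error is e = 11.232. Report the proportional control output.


u_P = Kp * e = 6.71 * 11.232 = 75.3667

75.3667


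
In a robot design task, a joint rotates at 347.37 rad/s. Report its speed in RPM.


RPM = 347.37 * 60/(2*pi) = 3317.1392

3317.1392 RPM


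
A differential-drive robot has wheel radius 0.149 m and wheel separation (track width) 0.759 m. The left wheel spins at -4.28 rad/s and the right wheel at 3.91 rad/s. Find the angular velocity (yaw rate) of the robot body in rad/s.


omega = r*(wR - wL)/L = 0.149*(3.91 - (-4.28))/0.759 = 1.6078

1.6078 rad/s


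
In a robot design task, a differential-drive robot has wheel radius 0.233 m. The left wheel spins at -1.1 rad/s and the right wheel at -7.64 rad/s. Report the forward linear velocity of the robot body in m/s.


v = r*(wR + wL)/2 = 0.233*(-7.64 + -1.1)/2 = -1.0182

-1.0182 m/s


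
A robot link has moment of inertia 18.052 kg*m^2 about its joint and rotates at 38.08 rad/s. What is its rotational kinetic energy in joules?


KE = (1/2)*I*omega^2 = 0.5*18.052*38.08^2 = 13088.4798

13088.4798 J


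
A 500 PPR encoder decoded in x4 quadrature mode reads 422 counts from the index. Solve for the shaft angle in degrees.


angle = counts * 360 / (PPR*4) = 422 * 360 / 2000 = 75.9600

75.9600 degrees


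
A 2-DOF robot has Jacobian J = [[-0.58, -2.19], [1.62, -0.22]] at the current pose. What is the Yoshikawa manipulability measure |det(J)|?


det(J) = -0.58*-0.22 - (-2.19)*(1.62) = 3.6754
|det(J)| = 3.6754

3.6754


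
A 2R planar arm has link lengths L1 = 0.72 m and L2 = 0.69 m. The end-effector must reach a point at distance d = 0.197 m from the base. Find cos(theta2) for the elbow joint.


cos(th2) = (d^2 - L1^2 - L2^2)/(2*L1*L2) = (0.197^2 - 0.72^2 - 0.69^2)/(2*0.72*0.69) = -0.9618

-0.9618


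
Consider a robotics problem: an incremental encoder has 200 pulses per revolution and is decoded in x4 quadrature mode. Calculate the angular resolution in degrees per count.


resolution = 360 / (PPR * 4) = 360 / 800 = 0.4500

0.4500 degrees


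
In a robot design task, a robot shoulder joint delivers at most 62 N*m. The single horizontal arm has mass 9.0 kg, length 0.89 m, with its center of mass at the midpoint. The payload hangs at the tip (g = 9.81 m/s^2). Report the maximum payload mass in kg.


tau_arm = m_arm*g*(L/2) = 9.0*9.81*0.89/2 = 39.2891 N*m
tau_payload = tau_max - tau_arm = 62 - 39.2891 = 22.7109
m_payload = tau_payload / (g*L) = 22.7109 / (9.81*0.89) = 2.6012

2.6012 kg


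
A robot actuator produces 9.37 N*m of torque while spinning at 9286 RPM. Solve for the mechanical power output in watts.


omega = 9286 * 2*pi/60 = 972.427646 rad/s
P = tau * omega = 9.37 * 972.427646 = 9111.6470

9111.6470 W


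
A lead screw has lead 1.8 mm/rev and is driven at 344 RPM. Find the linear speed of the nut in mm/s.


v = lead * (RPM/60) = 1.8*344/60 = 10.3200

10.3200 mm/s


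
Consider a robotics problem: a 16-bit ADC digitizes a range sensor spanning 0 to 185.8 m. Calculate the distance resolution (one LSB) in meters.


res = range / 2^n = 185.8/2^16 = 185.8/65536 = 0.0028

0.0028 m


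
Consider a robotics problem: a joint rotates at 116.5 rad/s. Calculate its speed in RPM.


RPM = 116.5 * 60/(2*pi) = 1112.4931

1112.4931 RPM


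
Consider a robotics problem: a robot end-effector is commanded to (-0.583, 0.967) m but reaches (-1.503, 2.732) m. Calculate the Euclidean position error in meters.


dx = -1.503 - (-0.583) = -0.9200, dy = 2.732 - (0.967) = 1.7650
err = sqrt(0.846400 + 3.115225) = 1.9904

1.9904 m


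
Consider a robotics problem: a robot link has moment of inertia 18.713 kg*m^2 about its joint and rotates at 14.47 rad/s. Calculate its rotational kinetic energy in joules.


KE = (1/2)*I*omega^2 = 0.5*18.713*14.47^2 = 1959.0724

1959.0724 J


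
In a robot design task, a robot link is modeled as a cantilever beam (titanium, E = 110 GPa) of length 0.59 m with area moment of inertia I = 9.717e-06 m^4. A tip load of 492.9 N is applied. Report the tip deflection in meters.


delta = F*L^3/(3*E*I) = 492.9*0.59^3/(3*1.100e+11*9.717e-06)
      = 101.2313091/3206610 = 3.1570e-05

3.1570e-05 m


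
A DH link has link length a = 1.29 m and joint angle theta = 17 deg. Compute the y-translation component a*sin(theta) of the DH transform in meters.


a*sin(theta) = 1.29*sin(17 deg) = 0.3772

0.3772 m


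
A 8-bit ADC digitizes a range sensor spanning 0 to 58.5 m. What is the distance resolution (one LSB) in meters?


res = range / 2^n = 58.5/2^8 = 58.5/256 = 0.2285

0.2285 m


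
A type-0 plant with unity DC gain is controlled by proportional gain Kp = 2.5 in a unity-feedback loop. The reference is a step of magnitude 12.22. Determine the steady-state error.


e_ss = R/(1 + Kp) = 12.22/(1 + 2.5) = 12.22/3.5000 = 3.4914

3.4914


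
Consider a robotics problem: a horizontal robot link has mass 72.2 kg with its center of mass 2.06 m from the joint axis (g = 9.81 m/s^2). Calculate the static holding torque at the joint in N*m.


tau = m*g*L = 72.2 * 9.81 * 2.06 = 1459.0609

1459.0609 N*m


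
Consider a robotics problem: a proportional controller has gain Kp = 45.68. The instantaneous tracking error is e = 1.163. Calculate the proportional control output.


u_P = Kp * e = 45.68 * 1.163 = 53.1258

53.1258


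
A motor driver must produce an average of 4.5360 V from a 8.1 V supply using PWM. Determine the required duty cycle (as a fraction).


D = V_avg/V_supply = 4.5360/8.1 = 0.5600

0.5600


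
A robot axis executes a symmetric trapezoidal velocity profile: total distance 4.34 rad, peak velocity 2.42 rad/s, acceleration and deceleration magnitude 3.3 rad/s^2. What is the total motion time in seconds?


t_acc = v/a = 2.42/3.3 = 0.733333 s
d_acc = v^2/(2a) = 0.887333 rad (each ramp)
d_cruise = 4.34 - 2*0.887333 = 2.565334 rad
t_cruise = 2.565334/2.42 = 1.060055 s
t_total = 2*0.733333 + 1.060055 = 2.5267

2.5267 s


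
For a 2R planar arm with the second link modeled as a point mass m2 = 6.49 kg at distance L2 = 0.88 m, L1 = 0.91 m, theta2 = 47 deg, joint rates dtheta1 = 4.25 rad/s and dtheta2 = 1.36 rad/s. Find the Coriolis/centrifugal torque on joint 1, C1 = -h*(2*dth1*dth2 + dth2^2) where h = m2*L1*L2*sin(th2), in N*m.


h = m2*L1*L2*sin(th2) = 6.49*0.91*0.88*sin(47 deg) = 3.800986
C1 = -h*(2*4.25*1.36 + 1.36^2) = -3.800986*13.4096 = -50.9697

-50.9697 N*m


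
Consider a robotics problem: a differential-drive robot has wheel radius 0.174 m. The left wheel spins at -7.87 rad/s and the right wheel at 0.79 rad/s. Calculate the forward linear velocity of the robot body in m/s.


v = r*(wR + wL)/2 = 0.174*(0.79 + -7.87)/2 = -0.6160

-0.6160 m/s


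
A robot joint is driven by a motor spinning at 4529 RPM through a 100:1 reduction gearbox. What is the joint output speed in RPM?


omega_joint = omega_motor / N = 4529 / 100 = 45.2900

45.2900 RPM


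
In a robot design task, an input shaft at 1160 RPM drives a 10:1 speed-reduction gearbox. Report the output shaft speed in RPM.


omega_out = omega_in / N = 1160 / 10 = 116.0000

116.0000 RPM


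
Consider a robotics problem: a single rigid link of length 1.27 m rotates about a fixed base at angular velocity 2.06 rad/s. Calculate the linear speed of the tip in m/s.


v = L*omega = 1.27 * 2.06 = 2.6162

2.6162 m/s


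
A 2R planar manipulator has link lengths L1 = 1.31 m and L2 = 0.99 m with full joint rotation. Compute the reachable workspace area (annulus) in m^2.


r_max = L1 + L2 = 2.3000, r_min = |L1 - L2| = 0.3200
A = pi*(r_max^2 - r_min^2) = pi*(5.2900 - 0.1024) = 16.2973

16.2973 m^2


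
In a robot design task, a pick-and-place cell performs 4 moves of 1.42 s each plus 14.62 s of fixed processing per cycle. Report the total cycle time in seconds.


T = 4*1.42 + 14.62 = 20.3000

20.3000 s


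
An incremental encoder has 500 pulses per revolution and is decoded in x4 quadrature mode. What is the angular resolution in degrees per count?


resolution = 360 / (PPR * 4) = 360 / 2000 = 0.1800

0.1800 degrees


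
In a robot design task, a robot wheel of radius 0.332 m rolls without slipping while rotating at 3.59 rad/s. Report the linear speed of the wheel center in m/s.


v = omega * r = 3.59 * 0.332 = 1.1919

1.1919 m/s


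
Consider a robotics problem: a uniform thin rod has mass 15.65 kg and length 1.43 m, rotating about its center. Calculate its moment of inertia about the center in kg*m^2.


I = (1/12)*m*L^2 = (1/12)*15.65*1.43^2 = 2.6669

2.6669 kg*m^2


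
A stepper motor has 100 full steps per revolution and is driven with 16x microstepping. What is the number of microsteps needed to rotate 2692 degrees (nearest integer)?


step_size = 360/(100*16) = 360/1600 = 0.225000 deg
n = 2692/(360/1600) = 2692*1600/360 = 11964.4444 -> 11964

11964 steps


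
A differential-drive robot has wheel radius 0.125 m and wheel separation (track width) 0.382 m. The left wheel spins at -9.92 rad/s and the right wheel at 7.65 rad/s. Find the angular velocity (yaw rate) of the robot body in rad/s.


omega = r*(wR - wL)/L = 0.125*(7.65 - (-9.92))/0.382 = 5.7493

5.7493 rad/s


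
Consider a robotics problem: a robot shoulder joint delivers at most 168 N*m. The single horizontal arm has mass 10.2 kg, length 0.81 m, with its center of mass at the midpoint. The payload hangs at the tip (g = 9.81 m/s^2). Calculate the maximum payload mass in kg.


tau_arm = m_arm*g*(L/2) = 10.2*9.81*0.81/2 = 40.5251 N*m
tau_payload = tau_max - tau_arm = 168 - 40.5251 = 127.4749
m_payload = tau_payload / (g*L) = 127.4749 / (9.81*0.81) = 16.0424

16.0424 kg


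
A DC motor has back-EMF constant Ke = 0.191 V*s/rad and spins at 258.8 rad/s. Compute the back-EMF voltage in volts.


V_emf = Ke * omega = 0.191*258.8 = 49.4308

49.4308 V


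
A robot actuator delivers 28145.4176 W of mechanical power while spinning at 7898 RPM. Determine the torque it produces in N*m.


omega = 7898 * 2*pi/60 = 827.076626 rad/s
tau = P / omega = 28145.4176 / 827.076626 = 34.0300

34.0300 N*m


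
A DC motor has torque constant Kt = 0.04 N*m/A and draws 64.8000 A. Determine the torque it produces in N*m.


tau = Kt * I = 0.04*64.8000 = 2.5920

2.5920 N*m


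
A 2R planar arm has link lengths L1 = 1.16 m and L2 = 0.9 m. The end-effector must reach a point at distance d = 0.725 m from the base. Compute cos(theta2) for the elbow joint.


cos(th2) = (d^2 - L1^2 - L2^2)/(2*L1*L2) = (0.725^2 - 1.16^2 - 0.9^2)/(2*1.16*0.9) = -0.7806

-0.7806


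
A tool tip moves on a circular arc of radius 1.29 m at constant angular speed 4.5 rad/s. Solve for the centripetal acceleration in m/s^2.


a_c = omega^2 * r = 4.5^2 * 1.29 = 26.1225

26.1225 m/s^2


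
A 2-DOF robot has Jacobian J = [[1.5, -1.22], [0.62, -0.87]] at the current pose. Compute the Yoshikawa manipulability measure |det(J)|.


det(J) = 1.5*-0.87 - (-1.22)*(0.62) = -0.5486
|det(J)| = 0.5486

0.5486


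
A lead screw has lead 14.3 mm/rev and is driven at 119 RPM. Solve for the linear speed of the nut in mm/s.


v = lead * (RPM/60) = 14.3*119/60 = 28.3617

28.3617 mm/s


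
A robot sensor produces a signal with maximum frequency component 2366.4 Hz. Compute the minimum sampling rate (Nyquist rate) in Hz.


f_s,min = 2*f_max = 2*2366.4 = 4732.8000

4732.8000 Hz


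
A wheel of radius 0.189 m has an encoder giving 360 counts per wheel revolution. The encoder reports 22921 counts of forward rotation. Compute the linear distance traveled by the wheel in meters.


revs = 22921/360 = 63.669444
d = revs * 2*pi*r = 63.669444 * 2*pi*0.189 = 75.6089

75.6089 m


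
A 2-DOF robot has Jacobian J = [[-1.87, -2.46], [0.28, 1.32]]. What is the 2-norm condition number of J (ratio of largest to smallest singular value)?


JJ^T eigenvalues: trace(JJ^T) = 11.3693, det(JJ^T) = det(J)^2 = 3.16697616
s_max^2 = (11.3693 + sqrt(116.59307785))/2 = 11.08356373
s_min^2 = (11.3693 - sqrt(116.59307785))/2 = 0.28573627
kappa = s_max/s_min = sqrt(11.08356373/0.28573627) = 6.2281

6.2281


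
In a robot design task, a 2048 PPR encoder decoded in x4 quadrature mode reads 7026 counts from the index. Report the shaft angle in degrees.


angle = counts * 360 / (PPR*4) = 7026 * 360 / 8192 = 308.7598

308.7598 degrees


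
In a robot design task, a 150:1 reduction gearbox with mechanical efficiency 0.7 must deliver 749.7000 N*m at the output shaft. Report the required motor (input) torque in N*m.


tau_in = tau_out / (N * eta) = 749.7000 / (150 * 0.7) = 7.1400

7.1400 N*m


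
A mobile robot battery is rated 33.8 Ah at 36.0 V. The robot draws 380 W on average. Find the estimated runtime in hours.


E = 33.8*36.0 = 1216.8000 Wh
t = E/P = 1216.8000/380 = 3.2021

3.2021 hours


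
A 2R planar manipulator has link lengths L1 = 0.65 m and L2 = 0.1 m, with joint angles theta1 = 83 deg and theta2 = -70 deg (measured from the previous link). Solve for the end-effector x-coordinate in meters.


x = L1*cos(th1) + L2*cos(th1+th2) = 0.65*cos(83 deg) + 0.1*cos(13 deg) = 0.1767

0.1767 m


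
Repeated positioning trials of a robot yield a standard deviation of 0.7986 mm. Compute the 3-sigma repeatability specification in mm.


repeatability = 3*sigma = 3*0.7986 = 2.3958

2.3958 mm


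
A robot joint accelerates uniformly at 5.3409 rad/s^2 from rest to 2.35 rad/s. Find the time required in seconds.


t = delta_omega / alpha = 2.35 / 5.3409 = 0.4400

0.4400 s


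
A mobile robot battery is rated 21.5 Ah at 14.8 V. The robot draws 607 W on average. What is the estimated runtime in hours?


E = 21.5*14.8 = 318.2000 Wh
t = E/P = 318.2000/607 = 0.5242

0.5242 hours


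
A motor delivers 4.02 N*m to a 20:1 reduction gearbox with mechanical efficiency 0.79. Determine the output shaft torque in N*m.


tau_out = tau_in * N * eta = 4.02 * 20 * 0.79 = 63.5160

63.5160 N*m


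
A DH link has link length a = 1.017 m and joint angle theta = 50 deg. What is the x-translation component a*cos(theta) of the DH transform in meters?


a*cos(theta) = 1.017*cos(50 deg) = 0.6537

0.6537 m


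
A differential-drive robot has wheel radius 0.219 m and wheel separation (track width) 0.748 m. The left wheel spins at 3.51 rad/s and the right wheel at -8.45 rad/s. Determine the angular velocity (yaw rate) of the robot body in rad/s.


omega = r*(wR - wL)/L = 0.219*(-8.45 - (3.51))/0.748 = -3.5017

-3.5017 rad/s


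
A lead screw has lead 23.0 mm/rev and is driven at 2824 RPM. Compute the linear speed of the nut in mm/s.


v = lead * (RPM/60) = 23.0*2824/60 = 1082.5333

1082.5333 mm/s


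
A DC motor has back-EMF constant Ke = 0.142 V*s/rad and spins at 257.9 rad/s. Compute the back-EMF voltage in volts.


V_emf = Ke * omega = 0.142*257.9 = 36.6218

36.6218 V


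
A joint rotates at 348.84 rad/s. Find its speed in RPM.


RPM = 348.84 * 60/(2*pi) = 3331.1766

3331.1766 RPM


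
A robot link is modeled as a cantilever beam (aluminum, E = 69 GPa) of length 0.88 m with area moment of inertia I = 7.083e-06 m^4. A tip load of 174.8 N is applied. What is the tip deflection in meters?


delta = F*L^3/(3*E*I) = 174.8*0.88^3/(3*6.900e+10*7.083e-06)
      = 119.1213056/1466181 = 8.1246e-05

8.1246e-05 m


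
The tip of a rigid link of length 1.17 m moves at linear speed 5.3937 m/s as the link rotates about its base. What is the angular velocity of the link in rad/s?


omega = v / L = 5.3937 / 1.17 = 4.6100

4.6100 rad/s


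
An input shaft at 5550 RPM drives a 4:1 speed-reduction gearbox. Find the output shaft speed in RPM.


omega_out = omega_in / N = 5550 / 4 = 1387.5000

1387.5000 RPM


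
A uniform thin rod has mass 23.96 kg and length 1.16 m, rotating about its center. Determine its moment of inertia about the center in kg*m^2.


I = (1/12)*m*L^2 = (1/12)*23.96*1.16^2 = 2.6867

2.6867 kg*m^2


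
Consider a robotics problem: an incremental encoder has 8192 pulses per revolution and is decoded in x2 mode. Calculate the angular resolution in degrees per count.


resolution = 360 / (PPR * 2) = 360 / 16384 = 0.0220

0.0220 degrees


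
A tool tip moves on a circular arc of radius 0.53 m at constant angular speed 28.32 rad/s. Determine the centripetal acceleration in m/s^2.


a_c = omega^2 * r = 28.32^2 * 0.53 = 425.0719

425.0719 m/s^2


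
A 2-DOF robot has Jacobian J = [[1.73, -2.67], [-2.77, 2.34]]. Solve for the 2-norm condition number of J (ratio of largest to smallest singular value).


JJ^T eigenvalues: trace(JJ^T) = 23.2703, det(JJ^T) = det(J)^2 = 11.20709529
s_max^2 = (23.2703 + sqrt(496.67848093))/2 = 22.77829230
s_min^2 = (23.2703 - sqrt(496.67848093))/2 = 0.49200770
kappa = s_max/s_min = sqrt(22.77829230/0.49200770) = 6.8042

6.8042


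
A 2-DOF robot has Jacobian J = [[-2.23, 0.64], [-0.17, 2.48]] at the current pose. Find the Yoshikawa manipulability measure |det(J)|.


det(J) = -2.23*2.48 - (0.64)*(-0.17) = -5.4216
|det(J)| = 5.4216

5.4216


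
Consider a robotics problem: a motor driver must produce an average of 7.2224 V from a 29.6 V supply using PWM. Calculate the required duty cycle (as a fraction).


D = V_avg/V_supply = 7.2224/29.6 = 0.2440

0.2440


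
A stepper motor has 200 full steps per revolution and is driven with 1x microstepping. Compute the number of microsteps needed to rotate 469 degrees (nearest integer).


step_size = 360/(200*1) = 360/200 = 1.800000 deg
n = 469/(360/200) = 469*200/360 = 260.5556 -> 261

261 steps


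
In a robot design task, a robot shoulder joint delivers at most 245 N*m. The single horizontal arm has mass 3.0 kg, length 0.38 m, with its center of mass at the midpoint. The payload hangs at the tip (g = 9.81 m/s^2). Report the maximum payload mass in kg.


tau_arm = m_arm*g*(L/2) = 3.0*9.81*0.38/2 = 5.5917 N*m
tau_payload = tau_max - tau_arm = 245 - 5.5917 = 239.4083
m_payload = tau_payload / (g*L) = 239.4083 / (9.81*0.38) = 64.2224

64.2224 kg


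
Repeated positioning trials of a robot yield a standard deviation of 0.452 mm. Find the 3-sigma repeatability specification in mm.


repeatability = 3*sigma = 3*0.452 = 1.3560

1.3560 mm


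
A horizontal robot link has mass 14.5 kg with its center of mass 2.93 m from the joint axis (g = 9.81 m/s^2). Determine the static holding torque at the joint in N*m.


tau = m*g*L = 14.5 * 9.81 * 2.93 = 416.7779

416.7779 N*m


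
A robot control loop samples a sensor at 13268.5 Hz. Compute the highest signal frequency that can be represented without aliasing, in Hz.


f_max = f_s/2 = 13268.5/2 = 6634.2500

6634.2500 Hz


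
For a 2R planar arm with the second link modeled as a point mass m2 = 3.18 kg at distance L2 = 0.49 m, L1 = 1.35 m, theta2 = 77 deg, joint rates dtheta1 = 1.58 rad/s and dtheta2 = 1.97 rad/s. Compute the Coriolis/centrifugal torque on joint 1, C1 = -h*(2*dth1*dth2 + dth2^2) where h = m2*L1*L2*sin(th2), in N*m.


h = m2*L1*L2*sin(th2) = 3.18*1.35*0.49*sin(77 deg) = 2.049656
C1 = -h*(2*1.58*1.97 + 1.97^2) = -2.049656*10.1061 = -20.7140

-20.7140 N*m


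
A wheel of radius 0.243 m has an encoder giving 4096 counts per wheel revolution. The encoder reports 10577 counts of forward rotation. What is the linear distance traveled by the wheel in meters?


revs = 10577/4096 = 2.582275
d = revs * 2*pi*r = 2.582275 * 2*pi*0.243 = 3.9427

3.9427 m


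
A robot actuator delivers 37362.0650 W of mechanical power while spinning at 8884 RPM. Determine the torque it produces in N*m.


omega = 8884 * 2*pi/60 = 930.330304 rad/s
tau = P / omega = 37362.0650 / 930.330304 = 40.1600

40.1600 N*m


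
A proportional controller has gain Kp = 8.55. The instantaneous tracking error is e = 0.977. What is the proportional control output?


u_P = Kp * e = 8.55 * 0.977 = 8.3534

8.3534


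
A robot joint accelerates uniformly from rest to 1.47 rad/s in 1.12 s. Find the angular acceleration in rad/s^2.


alpha = delta_omega / t = 1.47 / 1.12 = 1.3125

1.3125 rad/s^2


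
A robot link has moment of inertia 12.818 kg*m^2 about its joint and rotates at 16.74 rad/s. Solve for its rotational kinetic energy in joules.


KE = (1/2)*I*omega^2 = 0.5*12.818*16.74^2 = 1795.9787

1795.9787 J


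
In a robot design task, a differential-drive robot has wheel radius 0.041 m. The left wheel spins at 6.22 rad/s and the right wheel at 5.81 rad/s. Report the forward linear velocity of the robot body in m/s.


v = r*(wR + wL)/2 = 0.041*(5.81 + 6.22)/2 = 0.2466

0.2466 m/s


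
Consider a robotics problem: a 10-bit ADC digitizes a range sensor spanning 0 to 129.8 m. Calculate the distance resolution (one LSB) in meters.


res = range / 2^n = 129.8/2^10 = 129.8/1024 = 0.1268

0.1268 m


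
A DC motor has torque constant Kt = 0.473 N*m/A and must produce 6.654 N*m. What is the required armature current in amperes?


I = tau / Kt = 6.654/0.473 = 14.0677

14.0677 A


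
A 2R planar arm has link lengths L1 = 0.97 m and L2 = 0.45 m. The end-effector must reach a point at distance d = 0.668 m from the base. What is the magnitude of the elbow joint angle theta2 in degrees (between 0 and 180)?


cos(th2) = (d^2 - L1^2 - L2^2)/(2*L1*L2) = (0.668^2 - 0.97^2 - 0.45^2)/(2*0.97*0.45) = -0.79859794
th2 = acos(-0.79859794) = 142.9964 deg

142.9964 degrees


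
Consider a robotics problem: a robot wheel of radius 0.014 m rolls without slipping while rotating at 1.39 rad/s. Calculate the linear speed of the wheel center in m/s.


v = omega * r = 1.39 * 0.014 = 0.0195

0.0195 m/s


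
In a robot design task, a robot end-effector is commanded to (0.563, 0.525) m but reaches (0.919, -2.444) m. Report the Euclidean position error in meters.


dx = 0.919 - (0.563) = 0.3560, dy = -2.444 - (0.525) = -2.9690
err = sqrt(0.126736 + 8.814961) = 2.9903

2.9903 m
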